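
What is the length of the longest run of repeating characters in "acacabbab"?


Input: "acacabbab"
Scanning for longest run:
  Position 1 ('c'): new char, reset run to 1
  Position 2 ('a'): new char, reset run to 1
  Position 3 ('c'): new char, reset run to 1
  Position 4 ('a'): new char, reset run to 1
  Position 5 ('b'): new char, reset run to 1
  Position 6 ('b'): continues run of 'b', length=2
  Position 7 ('a'): new char, reset run to 1
  Position 8 ('b'): new char, reset run to 1
Longest run: 'b' with length 2

2


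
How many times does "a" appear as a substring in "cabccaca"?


Searching for "a" in "cabccaca"
Scanning each position:
  Position 0: "c" => no
  Position 1: "a" => MATCH
  Position 2: "b" => no
  Position 3: "c" => no
  Position 4: "c" => no
  Position 5: "a" => MATCH
  Position 6: "c" => no
  Position 7: "a" => MATCH
Total occurrences: 3

3


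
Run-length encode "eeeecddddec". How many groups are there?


Input: eeeecddddec
Scanning for consecutive runs:
  Group 1: 'e' x 4 (positions 0-3)
  Group 2: 'c' x 1 (positions 4-4)
  Group 3: 'd' x 4 (positions 5-8)
  Group 4: 'e' x 1 (positions 9-9)
  Group 5: 'c' x 1 (positions 10-10)
Total groups: 5

5


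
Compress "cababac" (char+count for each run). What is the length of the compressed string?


Input: cababac
Runs:
  'c' x 1 => "c1"
  'a' x 1 => "a1"
  'b' x 1 => "b1"
  'a' x 1 => "a1"
  'b' x 1 => "b1"
  'a' x 1 => "a1"
  'c' x 1 => "c1"
Compressed: "c1a1b1a1b1a1c1"
Compressed length: 14

14


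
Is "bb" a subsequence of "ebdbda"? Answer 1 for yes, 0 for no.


Check if "bb" is a subsequence of "ebdbda"
Greedy scan:
  Position 0 ('e'): no match needed
  Position 1 ('b'): matches sub[0] = 'b'
  Position 2 ('d'): no match needed
  Position 3 ('b'): matches sub[1] = 'b'
  Position 4 ('d'): no match needed
  Position 5 ('a'): no match needed
All 2 characters matched => is a subsequence

1


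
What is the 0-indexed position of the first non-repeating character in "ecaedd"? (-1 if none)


Input: ecaedd
Character frequencies:
  'a': 1
  'c': 1
  'd': 2
  'e': 2
Scanning left to right for freq == 1:
  Position 0 ('e'): freq=2, skip
  Position 1 ('c'): unique! => answer = 1

1


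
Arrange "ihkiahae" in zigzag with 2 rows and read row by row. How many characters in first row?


Zigzag "ihkiahae" into 2 rows:
Placing characters:
  'i' => row 0
  'h' => row 1
  'k' => row 0
  'i' => row 1
  'a' => row 0
  'h' => row 1
  'a' => row 0
  'e' => row 1
Rows:
  Row 0: "ikaa"
  Row 1: "hihe"
First row length: 4

4


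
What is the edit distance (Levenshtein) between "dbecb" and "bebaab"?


Computing edit distance: "dbecb" -> "bebaab"
DP table:
           b    e    b    a    a    b
      0    1    2    3    4    5    6
  d   1    1    2    3    4    5    6
  b   2    1    2    2    3    4    5
  e   3    2    1    2    3    4    5
  c   4    3    2    2    3    4    5
  b   5    4    3    2    3    4    4
Edit distance = dp[5][6] = 4

4


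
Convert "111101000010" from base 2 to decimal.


Input: "111101000010" in base 2
Positional expansion:
  Digit '1' (value 1) x 2^11 = 2048
  Digit '1' (value 1) x 2^10 = 1024
  Digit '1' (value 1) x 2^9 = 512
  Digit '1' (value 1) x 2^8 = 256
  Digit '0' (value 0) x 2^7 = 0
  Digit '1' (value 1) x 2^6 = 64
  Digit '0' (value 0) x 2^5 = 0
  Digit '0' (value 0) x 2^4 = 0
  Digit '0' (value 0) x 2^3 = 0
  Digit '0' (value 0) x 2^2 = 0
  Digit '1' (value 1) x 2^1 = 2
  Digit '0' (value 0) x 2^0 = 0
Sum = 3906

3906


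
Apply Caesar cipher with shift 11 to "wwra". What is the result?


Caesar cipher: shift "wwra" by 11
  'w' (pos 22) + 11 = pos 7 = 'h'
  'w' (pos 22) + 11 = pos 7 = 'h'
  'r' (pos 17) + 11 = pos 2 = 'c'
  'a' (pos 0) + 11 = pos 11 = 'l'
Result: hhcl

hhcl


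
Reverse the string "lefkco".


Input: lefkco
Reading characters right to left:
  Position 5: 'o'
  Position 4: 'c'
  Position 3: 'k'
  Position 2: 'f'
  Position 1: 'e'
  Position 0: 'l'
Reversed: ockfel

ockfel


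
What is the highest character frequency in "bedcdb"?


Input: bedcdb
Character counts:
  'b': 2
  'c': 1
  'd': 2
  'e': 1
Maximum frequency: 2

2


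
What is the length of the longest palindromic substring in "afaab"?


Input: "afaab"
Checking substrings for palindromes:
  [0:3] "afa" (len 3) => palindrome
  [2:4] "aa" (len 2) => palindrome
Longest palindromic substring: "afa" with length 3

3


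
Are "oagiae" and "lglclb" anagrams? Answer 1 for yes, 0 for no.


Strings: "oagiae", "lglclb"
Sorted first:  aaegio
Sorted second: bcglll
Differ at position 0: 'a' vs 'b' => not anagrams

0


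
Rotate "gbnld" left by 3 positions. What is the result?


Input: "gbnld", rotate left by 3
First 3 characters: "gbn"
Remaining characters: "ld"
Concatenate remaining + first: "ld" + "gbn" = "ldgbn"

ldgbn


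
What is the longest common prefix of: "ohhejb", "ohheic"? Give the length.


Words: ohhejb, ohheic
  Position 0: all 'o' => match
  Position 1: all 'h' => match
  Position 2: all 'h' => match
  Position 3: all 'e' => match
  Position 4: ('j', 'i') => mismatch, stop
LCP = "ohhe" (length 4)

4


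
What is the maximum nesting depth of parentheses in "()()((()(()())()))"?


Input: "()()((()(()())()))"
Tracking depth:
  Position 0 '(': depth becomes 1
  Position 1 ')': depth becomes 0
  Position 2 '(': depth becomes 1
  Position 3 ')': depth becomes 0
  Position 4 '(': depth becomes 1
  Position 5 '(': depth becomes 2
  Position 6 '(': depth becomes 3
  Position 7 ')': depth becomes 2
  Position 8 '(': depth becomes 3
  Position 9 '(': depth becomes 4
  Position 10 ')': depth becomes 3
  Position 11 '(': depth becomes 4
  Position 12 ')': depth becomes 3
  Position 13 ')': depth becomes 2
  Position 14 '(': depth becomes 3
  Position 15 ')': depth becomes 2
  Position 16 ')': depth becomes 1
  Position 17 ')': depth becomes 0
Maximum depth reached: 4

4


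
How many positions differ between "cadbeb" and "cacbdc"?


Comparing "cadbeb" and "cacbdc" position by position:
  Position 0: 'c' vs 'c' => same
  Position 1: 'a' vs 'a' => same
  Position 2: 'd' vs 'c' => DIFFER
  Position 3: 'b' vs 'b' => same
  Position 4: 'e' vs 'd' => DIFFER
  Position 5: 'b' vs 'c' => DIFFER
Positions that differ: 3

3


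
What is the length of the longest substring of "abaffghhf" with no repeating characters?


Input: "abaffghhf"
Sliding window (track last position of each char):
  Position 0 ('a'): window [0,0] length 1 -- new best
  Position 1 ('b'): window [0,1] length 2 -- new best
  Position 2 ('a'): repeat (last at 0), move window start to 1
  Position 2 ('a'): window [1,2] length 2
  Position 3 ('f'): window [1,3] length 3 -- new best
  Position 4 ('f'): repeat (last at 3), move window start to 4
  Position 4 ('f'): window [4,4] length 1
  Position 5 ('g'): window [4,5] length 2
  Position 6 ('h'): window [4,6] length 3
  Position 7 ('h'): repeat (last at 6), move window start to 7
  Position 7 ('h'): window [7,7] length 1
  Position 8 ('f'): window [7,8] length 2
Longest substring with no repeats: "baf" with length 3

3


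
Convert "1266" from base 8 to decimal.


Input: "1266" in base 8
Positional expansion:
  Digit '1' (value 1) x 8^3 = 512
  Digit '2' (value 2) x 8^2 = 128
  Digit '6' (value 6) x 8^1 = 48
  Digit '6' (value 6) x 8^0 = 6
Sum = 694

694


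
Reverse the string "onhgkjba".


Input: onhgkjba
Reading characters right to left:
  Position 7: 'a'
  Position 6: 'b'
  Position 5: 'j'
  Position 4: 'k'
  Position 3: 'g'
  Position 2: 'h'
  Position 1: 'n'
  Position 0: 'o'
Reversed: abjkghno

abjkghno


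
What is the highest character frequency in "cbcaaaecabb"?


Input: cbcaaaecabb
Character counts:
  'a': 4
  'b': 3
  'c': 3
  'e': 1
Maximum frequency: 4

4


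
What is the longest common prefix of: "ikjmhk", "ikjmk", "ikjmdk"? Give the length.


Words: ikjmhk, ikjmk, ikjmdk
  Position 0: all 'i' => match
  Position 1: all 'k' => match
  Position 2: all 'j' => match
  Position 3: all 'm' => match
  Position 4: ('h', 'k', 'd') => mismatch, stop
LCP = "ikjm" (length 4)

4


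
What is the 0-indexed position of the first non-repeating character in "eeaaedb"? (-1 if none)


Input: eeaaedb
Character frequencies:
  'a': 2
  'b': 1
  'd': 1
  'e': 3
Scanning left to right for freq == 1:
  Position 0 ('e'): freq=3, skip
  Position 1 ('e'): freq=3, skip
  Position 2 ('a'): freq=2, skip
  Position 3 ('a'): freq=2, skip
  Position 4 ('e'): freq=3, skip
  Position 5 ('d'): unique! => answer = 5

5


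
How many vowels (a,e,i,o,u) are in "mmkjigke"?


Input: mmkjigke
Checking each character:
  'm' at position 0: consonant
  'm' at position 1: consonant
  'k' at position 2: consonant
  'j' at position 3: consonant
  'i' at position 4: vowel (running total: 1)
  'g' at position 5: consonant
  'k' at position 6: consonant
  'e' at position 7: vowel (running total: 2)
Total vowels: 2

2


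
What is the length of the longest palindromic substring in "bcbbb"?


Input: "bcbbb"
Checking substrings for palindromes:
  [0:3] "bcb" (len 3) => palindrome
  [2:5] "bbb" (len 3) => palindrome
  [2:4] "bb" (len 2) => palindrome
  [3:5] "bb" (len 2) => palindrome
Longest palindromic substring: "bcb" with length 3

3


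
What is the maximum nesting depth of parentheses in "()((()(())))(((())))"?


Input: "()((()(())))(((())))"
Tracking depth:
  Position 0 '(': depth becomes 1
  Position 1 ')': depth becomes 0
  Position 2 '(': depth becomes 1
  Position 3 '(': depth becomes 2
  Position 4 '(': depth becomes 3
  Position 5 ')': depth becomes 2
  Position 6 '(': depth becomes 3
  Position 7 '(': depth becomes 4
  Position 8 ')': depth becomes 3
  Position 9 ')': depth becomes 2
  Position 10 ')': depth becomes 1
  Position 11 ')': depth becomes 0
  Position 12 '(': depth becomes 1
  Position 13 '(': depth becomes 2
  Position 14 '(': depth becomes 3
  Position 15 '(': depth becomes 4
  Position 16 ')': depth becomes 3
  Position 17 ')': depth becomes 2
  Position 18 ')': depth becomes 1
  Position 19 ')': depth becomes 0
Maximum depth reached: 4

4


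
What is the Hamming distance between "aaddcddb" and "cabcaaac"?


Comparing "aaddcddb" and "cabcaaac" position by position:
  Position 0: 'a' vs 'c' => differ
  Position 1: 'a' vs 'a' => same
  Position 2: 'd' vs 'b' => differ
  Position 3: 'd' vs 'c' => differ
  Position 4: 'c' vs 'a' => differ
  Position 5: 'd' vs 'a' => differ
  Position 6: 'd' vs 'a' => differ
  Position 7: 'b' vs 'c' => differ
Total differences (Hamming distance): 7

7


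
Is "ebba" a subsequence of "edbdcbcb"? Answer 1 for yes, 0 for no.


Check if "ebba" is a subsequence of "edbdcbcb"
Greedy scan:
  Position 0 ('e'): matches sub[0] = 'e'
  Position 1 ('d'): no match needed
  Position 2 ('b'): matches sub[1] = 'b'
  Position 3 ('d'): no match needed
  Position 4 ('c'): no match needed
  Position 5 ('b'): matches sub[2] = 'b'
  Position 6 ('c'): no match needed
  Position 7 ('b'): no match needed
Only matched 3/4 characters => not a subsequence

0


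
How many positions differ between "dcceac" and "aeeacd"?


Comparing "dcceac" and "aeeacd" position by position:
  Position 0: 'd' vs 'a' => DIFFER
  Position 1: 'c' vs 'e' => DIFFER
  Position 2: 'c' vs 'e' => DIFFER
  Position 3: 'e' vs 'a' => DIFFER
  Position 4: 'a' vs 'c' => DIFFER
  Position 5: 'c' vs 'd' => DIFFER
Positions that differ: 6

6


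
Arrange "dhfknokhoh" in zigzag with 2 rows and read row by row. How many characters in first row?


Zigzag "dhfknokhoh" into 2 rows:
Placing characters:
  'd' => row 0
  'h' => row 1
  'f' => row 0
  'k' => row 1
  'n' => row 0
  'o' => row 1
  'k' => row 0
  'h' => row 1
  'o' => row 0
  'h' => row 1
Rows:
  Row 0: "dfnko"
  Row 1: "hkohh"
First row length: 5

5


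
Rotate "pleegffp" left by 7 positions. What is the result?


Input: "pleegffp", rotate left by 7
First 7 characters: "pleegff"
Remaining characters: "p"
Concatenate remaining + first: "p" + "pleegff" = "ppleegff"

ppleegff


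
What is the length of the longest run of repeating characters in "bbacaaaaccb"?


Input: "bbacaaaaccb"
Scanning for longest run:
  Position 1 ('b'): continues run of 'b', length=2
  Position 2 ('a'): new char, reset run to 1
  Position 3 ('c'): new char, reset run to 1
  Position 4 ('a'): new char, reset run to 1
  Position 5 ('a'): continues run of 'a', length=2
  Position 6 ('a'): continues run of 'a', length=3
  Position 7 ('a'): continues run of 'a', length=4
  Position 8 ('c'): new char, reset run to 1
  Position 9 ('c'): continues run of 'c', length=2
  Position 10 ('b'): new char, reset run to 1
Longest run: 'a' with length 4

4


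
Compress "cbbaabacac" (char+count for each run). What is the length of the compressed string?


Input: cbbaabacac
Runs:
  'c' x 1 => "c1"
  'b' x 2 => "b2"
  'a' x 2 => "a2"
  'b' x 1 => "b1"
  'a' x 1 => "a1"
  'c' x 1 => "c1"
  'a' x 1 => "a1"
  'c' x 1 => "c1"
Compressed: "c1b2a2b1a1c1a1c1"
Compressed length: 16

16


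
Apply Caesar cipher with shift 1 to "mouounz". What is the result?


Caesar cipher: shift "mouounz" by 1
  'm' (pos 12) + 1 = pos 13 = 'n'
  'o' (pos 14) + 1 = pos 15 = 'p'
  'u' (pos 20) + 1 = pos 21 = 'v'
  'o' (pos 14) + 1 = pos 15 = 'p'
  'u' (pos 20) + 1 = pos 21 = 'v'
  'n' (pos 13) + 1 = pos 14 = 'o'
  'z' (pos 25) + 1 = pos 0 = 'a'
Result: npvpvoa

npvpvoa


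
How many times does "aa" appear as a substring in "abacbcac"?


Searching for "aa" in "abacbcac"
Scanning each position:
  Position 0: "ab" => no
  Position 1: "ba" => no
  Position 2: "ac" => no
  Position 3: "cb" => no
  Position 4: "bc" => no
  Position 5: "ca" => no
  Position 6: "ac" => no
Total occurrences: 0

0


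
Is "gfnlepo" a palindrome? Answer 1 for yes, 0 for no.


Input: gfnlepo
Reversed: opelnfg
  Compare pos 0 ('g') with pos 6 ('o'): MISMATCH
  Compare pos 1 ('f') with pos 5 ('p'): MISMATCH
  Compare pos 2 ('n') with pos 4 ('e'): MISMATCH
Result: not a palindrome

0


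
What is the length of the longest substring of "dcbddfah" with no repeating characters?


Input: "dcbddfah"
Sliding window (track last position of each char):
  Position 0 ('d'): window [0,0] length 1 -- new best
  Position 1 ('c'): window [0,1] length 2 -- new best
  Position 2 ('b'): window [0,2] length 3 -- new best
  Position 3 ('d'): repeat (last at 0), move window start to 1
  Position 3 ('d'): window [1,3] length 3
  Position 4 ('d'): repeat (last at 3), move window start to 4
  Position 4 ('d'): window [4,4] length 1
  Position 5 ('f'): window [4,5] length 2
  Position 6 ('a'): window [4,6] length 3
  Position 7 ('h'): window [4,7] length 4 -- new best
Longest substring with no repeats: "dfah" with length 4

4


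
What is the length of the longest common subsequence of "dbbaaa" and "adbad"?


LCS of "dbbaaa" and "adbad"
DP table:
           a    d    b    a    d
      0    0    0    0    0    0
  d   0    0    1    1    1    1
  b   0    0    1    2    2    2
  b   0    0    1    2    2    2
  a   0    1    1    2    3    3
  a   0    1    1    2    3    3
  a   0    1    1    2    3    3
LCS length = dp[6][5] = 3

3


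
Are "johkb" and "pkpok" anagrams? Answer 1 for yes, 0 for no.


Strings: "johkb", "pkpok"
Sorted first:  bhjko
Sorted second: kkopp
Differ at position 0: 'b' vs 'k' => not anagrams

0


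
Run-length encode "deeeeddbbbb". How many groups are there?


Input: deeeeddbbbb
Scanning for consecutive runs:
  Group 1: 'd' x 1 (positions 0-0)
  Group 2: 'e' x 4 (positions 1-4)
  Group 3: 'd' x 2 (positions 5-6)
  Group 4: 'b' x 4 (positions 7-10)
Total groups: 4

4


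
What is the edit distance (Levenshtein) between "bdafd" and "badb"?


Computing edit distance: "bdafd" -> "badb"
DP table:
           b    a    d    b
      0    1    2    3    4
  b   1    0    1    2    3
  d   2    1    1    1    2
  a   3    2    1    2    2
  f   4    3    2    2    3
  d   5    4    3    2    3
Edit distance = dp[5][4] = 3

3


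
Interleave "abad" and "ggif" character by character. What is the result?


Interleaving "abad" and "ggif":
  Position 0: 'a' from first, 'g' from second => "ag"
  Position 1: 'b' from first, 'g' from second => "bg"
  Position 2: 'a' from first, 'i' from second => "ai"
  Position 3: 'd' from first, 'f' from second => "df"
Result: agbgaidf

agbgaidf


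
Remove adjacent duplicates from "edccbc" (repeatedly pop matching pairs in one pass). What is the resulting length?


Input: edccbc
Stack-based adjacent duplicate removal:
  Read 'e': push. Stack: e
  Read 'd': push. Stack: ed
  Read 'c': push. Stack: edc
  Read 'c': matches stack top 'c' => pop. Stack: ed
  Read 'b': push. Stack: edb
  Read 'c': push. Stack: edbc
Final stack: "edbc" (length 4)

4


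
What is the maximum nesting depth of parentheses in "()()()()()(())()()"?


Input: "()()()()()(())()()"
Tracking depth:
  Position 0 '(': depth becomes 1
  Position 1 ')': depth becomes 0
  Position 2 '(': depth becomes 1
  Position 3 ')': depth becomes 0
  Position 4 '(': depth becomes 1
  Position 5 ')': depth becomes 0
  Position 6 '(': depth becomes 1
  Position 7 ')': depth becomes 0
  Position 8 '(': depth becomes 1
  Position 9 ')': depth becomes 0
  Position 10 '(': depth becomes 1
  Position 11 '(': depth becomes 2
  Position 12 ')': depth becomes 1
  Position 13 ')': depth becomes 0
  Position 14 '(': depth becomes 1
  Position 15 ')': depth becomes 0
  Position 16 '(': depth becomes 1
  Position 17 ')': depth becomes 0
Maximum depth reached: 2

2


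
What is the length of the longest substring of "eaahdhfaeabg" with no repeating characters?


Input: "eaahdhfaeabg"
Sliding window (track last position of each char):
  Position 0 ('e'): window [0,0] length 1 -- new best
  Position 1 ('a'): window [0,1] length 2 -- new best
  Position 2 ('a'): repeat (last at 1), move window start to 2
  Position 2 ('a'): window [2,2] length 1
  Position 3 ('h'): window [2,3] length 2
  Position 4 ('d'): window [2,4] length 3 -- new best
  Position 5 ('h'): repeat (last at 3), move window start to 4
  Position 5 ('h'): window [4,5] length 2
  Position 6 ('f'): window [4,6] length 3
  Position 7 ('a'): window [4,7] length 4 -- new best
  Position 8 ('e'): window [4,8] length 5 -- new best
  Position 9 ('a'): repeat (last at 7), move window start to 8
  Position 9 ('a'): window [8,9] length 2
  Position 10 ('b'): window [8,10] length 3
  Position 11 ('g'): window [8,11] length 4
Longest substring with no repeats: "dhfae" with length 5

5


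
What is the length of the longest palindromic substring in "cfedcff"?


Input: "cfedcff"
Checking substrings for palindromes:
  [5:7] "ff" (len 2) => palindrome
Longest palindromic substring: "ff" with length 2

2


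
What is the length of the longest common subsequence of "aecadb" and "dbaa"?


LCS of "aecadb" and "dbaa"
DP table:
           d    b    a    a
      0    0    0    0    0
  a   0    0    0    1    1
  e   0    0    0    1    1
  c   0    0    0    1    1
  a   0    0    0    1    2
  d   0    1    1    1    2
  b   0    1    2    2    2
LCS length = dp[6][4] = 2

2


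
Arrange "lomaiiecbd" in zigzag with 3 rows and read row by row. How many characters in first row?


Zigzag "lomaiiecbd" into 3 rows:
Placing characters:
  'l' => row 0
  'o' => row 1
  'm' => row 2
  'a' => row 1
  'i' => row 0
  'i' => row 1
  'e' => row 2
  'c' => row 1
  'b' => row 0
  'd' => row 1
Rows:
  Row 0: "lib"
  Row 1: "oaicd"
  Row 2: "me"
First row length: 3

3


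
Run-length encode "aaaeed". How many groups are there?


Input: aaaeed
Scanning for consecutive runs:
  Group 1: 'a' x 3 (positions 0-2)
  Group 2: 'e' x 2 (positions 3-4)
  Group 3: 'd' x 1 (positions 5-5)
Total groups: 3

3


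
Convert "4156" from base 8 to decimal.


Input: "4156" in base 8
Positional expansion:
  Digit '4' (value 4) x 8^3 = 2048
  Digit '1' (value 1) x 8^2 = 64
  Digit '5' (value 5) x 8^1 = 40
  Digit '6' (value 6) x 8^0 = 6
Sum = 2158

2158


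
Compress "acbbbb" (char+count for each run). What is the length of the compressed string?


Input: acbbbb
Runs:
  'a' x 1 => "a1"
  'c' x 1 => "c1"
  'b' x 4 => "b4"
Compressed: "a1c1b4"
Compressed length: 6

6


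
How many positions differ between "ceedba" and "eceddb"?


Comparing "ceedba" and "eceddb" position by position:
  Position 0: 'c' vs 'e' => DIFFER
  Position 1: 'e' vs 'c' => DIFFER
  Position 2: 'e' vs 'e' => same
  Position 3: 'd' vs 'd' => same
  Position 4: 'b' vs 'd' => DIFFER
  Position 5: 'a' vs 'b' => DIFFER
Positions that differ: 4

4


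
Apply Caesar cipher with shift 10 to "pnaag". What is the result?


Caesar cipher: shift "pnaag" by 10
  'p' (pos 15) + 10 = pos 25 = 'z'
  'n' (pos 13) + 10 = pos 23 = 'x'
  'a' (pos 0) + 10 = pos 10 = 'k'
  'a' (pos 0) + 10 = pos 10 = 'k'
  'g' (pos 6) + 10 = pos 16 = 'q'
Result: zxkkq

zxkkq


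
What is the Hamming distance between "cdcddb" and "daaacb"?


Comparing "cdcddb" and "daaacb" position by position:
  Position 0: 'c' vs 'd' => differ
  Position 1: 'd' vs 'a' => differ
  Position 2: 'c' vs 'a' => differ
  Position 3: 'd' vs 'a' => differ
  Position 4: 'd' vs 'c' => differ
  Position 5: 'b' vs 'b' => same
Total differences (Hamming distance): 5

5


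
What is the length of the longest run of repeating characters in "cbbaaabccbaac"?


Input: "cbbaaabccbaac"
Scanning for longest run:
  Position 1 ('b'): new char, reset run to 1
  Position 2 ('b'): continues run of 'b', length=2
  Position 3 ('a'): new char, reset run to 1
  Position 4 ('a'): continues run of 'a', length=2
  Position 5 ('a'): continues run of 'a', length=3
  Position 6 ('b'): new char, reset run to 1
  Position 7 ('c'): new char, reset run to 1
  Position 8 ('c'): continues run of 'c', length=2
  Position 9 ('b'): new char, reset run to 1
  Position 10 ('a'): new char, reset run to 1
  Position 11 ('a'): continues run of 'a', length=2
  Position 12 ('c'): new char, reset run to 1
Longest run: 'a' with length 3

3


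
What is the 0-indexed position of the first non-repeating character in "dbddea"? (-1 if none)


Input: dbddea
Character frequencies:
  'a': 1
  'b': 1
  'd': 3
  'e': 1
Scanning left to right for freq == 1:
  Position 0 ('d'): freq=3, skip
  Position 1 ('b'): unique! => answer = 1

1


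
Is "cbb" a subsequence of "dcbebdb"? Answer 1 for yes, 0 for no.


Check if "cbb" is a subsequence of "dcbebdb"
Greedy scan:
  Position 0 ('d'): no match needed
  Position 1 ('c'): matches sub[0] = 'c'
  Position 2 ('b'): matches sub[1] = 'b'
  Position 3 ('e'): no match needed
  Position 4 ('b'): matches sub[2] = 'b'
  Position 5 ('d'): no match needed
  Position 6 ('b'): no match needed
All 3 characters matched => is a subsequence

1


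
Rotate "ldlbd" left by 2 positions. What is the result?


Input: "ldlbd", rotate left by 2
First 2 characters: "ld"
Remaining characters: "lbd"
Concatenate remaining + first: "lbd" + "ld" = "lbdld"

lbdld


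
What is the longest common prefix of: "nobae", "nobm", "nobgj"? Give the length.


Words: nobae, nobm, nobgj
  Position 0: all 'n' => match
  Position 1: all 'o' => match
  Position 2: all 'b' => match
  Position 3: ('a', 'm', 'g') => mismatch, stop
LCP = "nob" (length 3)

3


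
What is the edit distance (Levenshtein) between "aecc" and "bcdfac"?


Computing edit distance: "aecc" -> "bcdfac"
DP table:
           b    c    d    f    a    c
      0    1    2    3    4    5    6
  a   1    1    2    3    4    4    5
  e   2    2    2    3    4    5    5
  c   3    3    2    3    4    5    5
  c   4    4    3    3    4    5    5
Edit distance = dp[4][6] = 5

5


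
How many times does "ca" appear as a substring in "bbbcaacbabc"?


Searching for "ca" in "bbbcaacbabc"
Scanning each position:
  Position 0: "bb" => no
  Position 1: "bb" => no
  Position 2: "bc" => no
  Position 3: "ca" => MATCH
  Position 4: "aa" => no
  Position 5: "ac" => no
  Position 6: "cb" => no
  Position 7: "ba" => no
  Position 8: "ab" => no
  Position 9: "bc" => no
Total occurrences: 1

1


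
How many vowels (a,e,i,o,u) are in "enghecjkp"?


Input: enghecjkp
Checking each character:
  'e' at position 0: vowel (running total: 1)
  'n' at position 1: consonant
  'g' at position 2: consonant
  'h' at position 3: consonant
  'e' at position 4: vowel (running total: 2)
  'c' at position 5: consonant
  'j' at position 6: consonant
  'k' at position 7: consonant
  'p' at position 8: consonant
Total vowels: 2

2


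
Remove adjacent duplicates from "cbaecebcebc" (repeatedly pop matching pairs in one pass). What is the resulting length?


Input: cbaecebcebc
Stack-based adjacent duplicate removal:
  Read 'c': push. Stack: c
  Read 'b': push. Stack: cb
  Read 'a': push. Stack: cba
  Read 'e': push. Stack: cbae
  Read 'c': push. Stack: cbaec
  Read 'e': push. Stack: cbaece
  Read 'b': push. Stack: cbaeceb
  Read 'c': push. Stack: cbaecebc
  Read 'e': push. Stack: cbaecebce
  Read 'b': push. Stack: cbaecebceb
  Read 'c': push. Stack: cbaecebcebc
Final stack: "cbaecebcebc" (length 11)

11


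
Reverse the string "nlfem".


Input: nlfem
Reading characters right to left:
  Position 4: 'm'
  Position 3: 'e'
  Position 2: 'f'
  Position 1: 'l'
  Position 0: 'n'
Reversed: mefln

mefln


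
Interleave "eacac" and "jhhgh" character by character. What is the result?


Interleaving "eacac" and "jhhgh":
  Position 0: 'e' from first, 'j' from second => "ej"
  Position 1: 'a' from first, 'h' from second => "ah"
  Position 2: 'c' from first, 'h' from second => "ch"
  Position 3: 'a' from first, 'g' from second => "ag"
  Position 4: 'c' from first, 'h' from second => "ch"
Result: ejahchagch

ejahchagch


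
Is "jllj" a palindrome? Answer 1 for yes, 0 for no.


Input: jllj
Reversed: jllj
  Compare pos 0 ('j') with pos 3 ('j'): match
  Compare pos 1 ('l') with pos 2 ('l'): match
Result: palindrome

1


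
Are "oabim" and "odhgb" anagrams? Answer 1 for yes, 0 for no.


Strings: "oabim", "odhgb"
Sorted first:  abimo
Sorted second: bdgho
Differ at position 0: 'a' vs 'b' => not anagrams

0


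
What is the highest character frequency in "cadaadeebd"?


Input: cadaadeebd
Character counts:
  'a': 3
  'b': 1
  'c': 1
  'd': 3
  'e': 2
Maximum frequency: 3

3


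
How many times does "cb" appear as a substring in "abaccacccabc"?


Searching for "cb" in "abaccacccabc"
Scanning each position:
  Position 0: "ab" => no
  Position 1: "ba" => no
  Position 2: "ac" => no
  Position 3: "cc" => no
  Position 4: "ca" => no
  Position 5: "ac" => no
  Position 6: "cc" => no
  Position 7: "cc" => no
  Position 8: "ca" => no
  Position 9: "ab" => no
  Position 10: "bc" => no
Total occurrences: 0

0


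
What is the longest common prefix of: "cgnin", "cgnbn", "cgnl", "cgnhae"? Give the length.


Words: cgnin, cgnbn, cgnl, cgnhae
  Position 0: all 'c' => match
  Position 1: all 'g' => match
  Position 2: all 'n' => match
  Position 3: ('i', 'b', 'l', 'h') => mismatch, stop
LCP = "cgn" (length 3)

3


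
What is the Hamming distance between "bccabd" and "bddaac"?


Comparing "bccabd" and "bddaac" position by position:
  Position 0: 'b' vs 'b' => same
  Position 1: 'c' vs 'd' => differ
  Position 2: 'c' vs 'd' => differ
  Position 3: 'a' vs 'a' => same
  Position 4: 'b' vs 'a' => differ
  Position 5: 'd' vs 'c' => differ
Total differences (Hamming distance): 4

4


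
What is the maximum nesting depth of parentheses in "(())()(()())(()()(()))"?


Input: "(())()(()())(()()(()))"
Tracking depth:
  Position 0 '(': depth becomes 1
  Position 1 '(': depth becomes 2
  Position 2 ')': depth becomes 1
  Position 3 ')': depth becomes 0
  Position 4 '(': depth becomes 1
  Position 5 ')': depth becomes 0
  Position 6 '(': depth becomes 1
  Position 7 '(': depth becomes 2
  Position 8 ')': depth becomes 1
  Position 9 '(': depth becomes 2
  Position 10 ')': depth becomes 1
  Position 11 ')': depth becomes 0
  Position 12 '(': depth becomes 1
  Position 13 '(': depth becomes 2
  Position 14 ')': depth becomes 1
  Position 15 '(': depth becomes 2
  Position 16 ')': depth becomes 1
  Position 17 '(': depth becomes 2
  Position 18 '(': depth becomes 3
  Position 19 ')': depth becomes 2
  Position 20 ')': depth becomes 1
  Position 21 ')': depth becomes 0
Maximum depth reached: 3

3


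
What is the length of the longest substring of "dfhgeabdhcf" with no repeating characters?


Input: "dfhgeabdhcf"
Sliding window (track last position of each char):
  Position 0 ('d'): window [0,0] length 1 -- new best
  Position 1 ('f'): window [0,1] length 2 -- new best
  Position 2 ('h'): window [0,2] length 3 -- new best
  Position 3 ('g'): window [0,3] length 4 -- new best
  Position 4 ('e'): window [0,4] length 5 -- new best
  Position 5 ('a'): window [0,5] length 6 -- new best
  Position 6 ('b'): window [0,6] length 7 -- new best
  Position 7 ('d'): repeat (last at 0), move window start to 1
  Position 7 ('d'): window [1,7] length 7
  Position 8 ('h'): repeat (last at 2), move window start to 3
  Position 8 ('h'): window [3,8] length 6
  Position 9 ('c'): window [3,9] length 7
  Position 10 ('f'): window [3,10] length 8 -- new best
Longest substring with no repeats: "geabdhcf" with length 8

8


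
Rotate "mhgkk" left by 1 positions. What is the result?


Input: "mhgkk", rotate left by 1
First 1 characters: "m"
Remaining characters: "hgkk"
Concatenate remaining + first: "hgkk" + "m" = "hgkkm"

hgkkm


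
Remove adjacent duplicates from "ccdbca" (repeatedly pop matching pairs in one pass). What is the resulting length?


Input: ccdbca
Stack-based adjacent duplicate removal:
  Read 'c': push. Stack: c
  Read 'c': matches stack top 'c' => pop. Stack: (empty)
  Read 'd': push. Stack: d
  Read 'b': push. Stack: db
  Read 'c': push. Stack: dbc
  Read 'a': push. Stack: dbca
Final stack: "dbca" (length 4)

4


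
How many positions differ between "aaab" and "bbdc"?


Comparing "aaab" and "bbdc" position by position:
  Position 0: 'a' vs 'b' => DIFFER
  Position 1: 'a' vs 'b' => DIFFER
  Position 2: 'a' vs 'd' => DIFFER
  Position 3: 'b' vs 'c' => DIFFER
Positions that differ: 4

4


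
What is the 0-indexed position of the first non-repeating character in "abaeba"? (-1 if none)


Input: abaeba
Character frequencies:
  'a': 3
  'b': 2
  'e': 1
Scanning left to right for freq == 1:
  Position 0 ('a'): freq=3, skip
  Position 1 ('b'): freq=2, skip
  Position 2 ('a'): freq=3, skip
  Position 3 ('e'): unique! => answer = 3

3


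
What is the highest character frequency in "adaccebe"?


Input: adaccebe
Character counts:
  'a': 2
  'b': 1
  'c': 2
  'd': 1
  'e': 2
Maximum frequency: 2

2


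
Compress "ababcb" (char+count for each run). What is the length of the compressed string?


Input: ababcb
Runs:
  'a' x 1 => "a1"
  'b' x 1 => "b1"
  'a' x 1 => "a1"
  'b' x 1 => "b1"
  'c' x 1 => "c1"
  'b' x 1 => "b1"
Compressed: "a1b1a1b1c1b1"
Compressed length: 12

12


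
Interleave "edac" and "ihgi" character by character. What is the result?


Interleaving "edac" and "ihgi":
  Position 0: 'e' from first, 'i' from second => "ei"
  Position 1: 'd' from first, 'h' from second => "dh"
  Position 2: 'a' from first, 'g' from second => "ag"
  Position 3: 'c' from first, 'i' from second => "ci"
Result: eidhagci

eidhagci


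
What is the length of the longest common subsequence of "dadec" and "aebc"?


LCS of "dadec" and "aebc"
DP table:
           a    e    b    c
      0    0    0    0    0
  d   0    0    0    0    0
  a   0    1    1    1    1
  d   0    1    1    1    1
  e   0    1    2    2    2
  c   0    1    2    2    3
LCS length = dp[5][4] = 3

3


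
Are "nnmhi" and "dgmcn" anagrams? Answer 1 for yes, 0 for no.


Strings: "nnmhi", "dgmcn"
Sorted first:  himnn
Sorted second: cdgmn
Differ at position 0: 'h' vs 'c' => not anagrams

0


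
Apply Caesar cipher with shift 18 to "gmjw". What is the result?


Caesar cipher: shift "gmjw" by 18
  'g' (pos 6) + 18 = pos 24 = 'y'
  'm' (pos 12) + 18 = pos 4 = 'e'
  'j' (pos 9) + 18 = pos 1 = 'b'
  'w' (pos 22) + 18 = pos 14 = 'o'
Result: yebo

yebo


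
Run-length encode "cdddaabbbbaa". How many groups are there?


Input: cdddaabbbbaa
Scanning for consecutive runs:
  Group 1: 'c' x 1 (positions 0-0)
  Group 2: 'd' x 3 (positions 1-3)
  Group 3: 'a' x 2 (positions 4-5)
  Group 4: 'b' x 4 (positions 6-9)
  Group 5: 'a' x 2 (positions 10-11)
Total groups: 5

5


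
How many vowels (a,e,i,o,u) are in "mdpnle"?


Input: mdpnle
Checking each character:
  'm' at position 0: consonant
  'd' at position 1: consonant
  'p' at position 2: consonant
  'n' at position 3: consonant
  'l' at position 4: consonant
  'e' at position 5: vowel (running total: 1)
Total vowels: 1

1


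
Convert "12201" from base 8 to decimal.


Input: "12201" in base 8
Positional expansion:
  Digit '1' (value 1) x 8^4 = 4096
  Digit '2' (value 2) x 8^3 = 1024
  Digit '2' (value 2) x 8^2 = 128
  Digit '0' (value 0) x 8^1 = 0
  Digit '1' (value 1) x 8^0 = 1
Sum = 5249

5249


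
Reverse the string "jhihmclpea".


Input: jhihmclpea
Reading characters right to left:
  Position 9: 'a'
  Position 8: 'e'
  Position 7: 'p'
  Position 6: 'l'
  Position 5: 'c'
  Position 4: 'm'
  Position 3: 'h'
  Position 2: 'i'
  Position 1: 'h'
  Position 0: 'j'
Reversed: aeplcmhihj

aeplcmhihj


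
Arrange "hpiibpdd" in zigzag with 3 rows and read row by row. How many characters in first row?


Zigzag "hpiibpdd" into 3 rows:
Placing characters:
  'h' => row 0
  'p' => row 1
  'i' => row 2
  'i' => row 1
  'b' => row 0
  'p' => row 1
  'd' => row 2
  'd' => row 1
Rows:
  Row 0: "hb"
  Row 1: "pipd"
  Row 2: "id"
First row length: 2

2


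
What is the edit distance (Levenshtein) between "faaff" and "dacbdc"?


Computing edit distance: "faaff" -> "dacbdc"
DP table:
           d    a    c    b    d    c
      0    1    2    3    4    5    6
  f   1    1    2    3    4    5    6
  a   2    2    1    2    3    4    5
  a   3    3    2    2    3    4    5
  f   4    4    3    3    3    4    5
  f   5    5    4    4    4    4    5
Edit distance = dp[5][6] = 5

5


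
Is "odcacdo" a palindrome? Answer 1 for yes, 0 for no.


Input: odcacdo
Reversed: odcacdo
  Compare pos 0 ('o') with pos 6 ('o'): match
  Compare pos 1 ('d') with pos 5 ('d'): match
  Compare pos 2 ('c') with pos 4 ('c'): match
Result: palindrome

1


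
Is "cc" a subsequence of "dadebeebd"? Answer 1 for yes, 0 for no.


Check if "cc" is a subsequence of "dadebeebd"
Greedy scan:
  Position 0 ('d'): no match needed
  Position 1 ('a'): no match needed
  Position 2 ('d'): no match needed
  Position 3 ('e'): no match needed
  Position 4 ('b'): no match needed
  Position 5 ('e'): no match needed
  Position 6 ('e'): no match needed
  Position 7 ('b'): no match needed
  Position 8 ('d'): no match needed
Only matched 0/2 characters => not a subsequence

0


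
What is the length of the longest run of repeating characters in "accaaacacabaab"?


Input: "accaaacacabaab"
Scanning for longest run:
  Position 1 ('c'): new char, reset run to 1
  Position 2 ('c'): continues run of 'c', length=2
  Position 3 ('a'): new char, reset run to 1
  Position 4 ('a'): continues run of 'a', length=2
  Position 5 ('a'): continues run of 'a', length=3
  Position 6 ('c'): new char, reset run to 1
  Position 7 ('a'): new char, reset run to 1
  Position 8 ('c'): new char, reset run to 1
  Position 9 ('a'): new char, reset run to 1
  Position 10 ('b'): new char, reset run to 1
  Position 11 ('a'): new char, reset run to 1
  Position 12 ('a'): continues run of 'a', length=2
  Position 13 ('b'): new char, reset run to 1
Longest run: 'a' with length 3

3


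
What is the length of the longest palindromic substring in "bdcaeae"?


Input: "bdcaeae"
Checking substrings for palindromes:
  [3:6] "aea" (len 3) => palindrome
  [4:7] "eae" (len 3) => palindrome
Longest palindromic substring: "aea" with length 3

3


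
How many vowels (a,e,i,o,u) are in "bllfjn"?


Input: bllfjn
Checking each character:
  'b' at position 0: consonant
  'l' at position 1: consonant
  'l' at position 2: consonant
  'f' at position 3: consonant
  'j' at position 4: consonant
  'n' at position 5: consonant
Total vowels: 0

0


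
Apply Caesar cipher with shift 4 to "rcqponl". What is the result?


Caesar cipher: shift "rcqponl" by 4
  'r' (pos 17) + 4 = pos 21 = 'v'
  'c' (pos 2) + 4 = pos 6 = 'g'
  'q' (pos 16) + 4 = pos 20 = 'u'
  'p' (pos 15) + 4 = pos 19 = 't'
  'o' (pos 14) + 4 = pos 18 = 's'
  'n' (pos 13) + 4 = pos 17 = 'r'
  'l' (pos 11) + 4 = pos 15 = 'p'
Result: vgutsrp

vgutsrp


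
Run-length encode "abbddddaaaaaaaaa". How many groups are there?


Input: abbddddaaaaaaaaa
Scanning for consecutive runs:
  Group 1: 'a' x 1 (positions 0-0)
  Group 2: 'b' x 2 (positions 1-2)
  Group 3: 'd' x 4 (positions 3-6)
  Group 4: 'a' x 9 (positions 7-15)
Total groups: 4

4


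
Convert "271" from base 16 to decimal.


Input: "271" in base 16
Positional expansion:
  Digit '2' (value 2) x 16^2 = 512
  Digit '7' (value 7) x 16^1 = 112
  Digit '1' (value 1) x 16^0 = 1
Sum = 625

625


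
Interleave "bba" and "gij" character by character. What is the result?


Interleaving "bba" and "gij":
  Position 0: 'b' from first, 'g' from second => "bg"
  Position 1: 'b' from first, 'i' from second => "bi"
  Position 2: 'a' from first, 'j' from second => "aj"
Result: bgbiaj

bgbiaj


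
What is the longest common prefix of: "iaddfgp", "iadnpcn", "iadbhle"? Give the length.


Words: iaddfgp, iadnpcn, iadbhle
  Position 0: all 'i' => match
  Position 1: all 'a' => match
  Position 2: all 'd' => match
  Position 3: ('d', 'n', 'b') => mismatch, stop
LCP = "iad" (length 3)

3


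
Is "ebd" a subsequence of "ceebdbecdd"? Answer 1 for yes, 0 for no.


Check if "ebd" is a subsequence of "ceebdbecdd"
Greedy scan:
  Position 0 ('c'): no match needed
  Position 1 ('e'): matches sub[0] = 'e'
  Position 2 ('e'): no match needed
  Position 3 ('b'): matches sub[1] = 'b'
  Position 4 ('d'): matches sub[2] = 'd'
  Position 5 ('b'): no match needed
  Position 6 ('e'): no match needed
  Position 7 ('c'): no match needed
  Position 8 ('d'): no match needed
  Position 9 ('d'): no match needed
All 3 characters matched => is a subsequence

1


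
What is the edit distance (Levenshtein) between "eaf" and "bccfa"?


Computing edit distance: "eaf" -> "bccfa"
DP table:
           b    c    c    f    a
      0    1    2    3    4    5
  e   1    1    2    3    4    5
  a   2    2    2    3    4    4
  f   3    3    3    3    3    4
Edit distance = dp[3][5] = 4

4


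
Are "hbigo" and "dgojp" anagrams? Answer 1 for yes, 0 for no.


Strings: "hbigo", "dgojp"
Sorted first:  bghio
Sorted second: dgjop
Differ at position 0: 'b' vs 'd' => not anagrams

0


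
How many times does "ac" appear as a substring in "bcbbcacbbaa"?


Searching for "ac" in "bcbbcacbbaa"
Scanning each position:
  Position 0: "bc" => no
  Position 1: "cb" => no
  Position 2: "bb" => no
  Position 3: "bc" => no
  Position 4: "ca" => no
  Position 5: "ac" => MATCH
  Position 6: "cb" => no
  Position 7: "bb" => no
  Position 8: "ba" => no
  Position 9: "aa" => no
Total occurrences: 1

1


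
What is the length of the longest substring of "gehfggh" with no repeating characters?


Input: "gehfggh"
Sliding window (track last position of each char):
  Position 0 ('g'): window [0,0] length 1 -- new best
  Position 1 ('e'): window [0,1] length 2 -- new best
  Position 2 ('h'): window [0,2] length 3 -- new best
  Position 3 ('f'): window [0,3] length 4 -- new best
  Position 4 ('g'): repeat (last at 0), move window start to 1
  Position 4 ('g'): window [1,4] length 4
  Position 5 ('g'): repeat (last at 4), move window start to 5
  Position 5 ('g'): window [5,5] length 1
  Position 6 ('h'): window [5,6] length 2
Longest substring with no repeats: "gehf" with length 4

4


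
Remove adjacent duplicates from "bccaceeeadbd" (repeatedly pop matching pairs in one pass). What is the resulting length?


Input: bccaceeeadbd
Stack-based adjacent duplicate removal:
  Read 'b': push. Stack: b
  Read 'c': push. Stack: bc
  Read 'c': matches stack top 'c' => pop. Stack: b
  Read 'a': push. Stack: ba
  Read 'c': push. Stack: bac
  Read 'e': push. Stack: bace
  Read 'e': matches stack top 'e' => pop. Stack: bac
  Read 'e': push. Stack: bace
  Read 'a': push. Stack: bacea
  Read 'd': push. Stack: bacead
  Read 'b': push. Stack: baceadb
  Read 'd': push. Stack: baceadbd
Final stack: "baceadbd" (length 8)

8
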